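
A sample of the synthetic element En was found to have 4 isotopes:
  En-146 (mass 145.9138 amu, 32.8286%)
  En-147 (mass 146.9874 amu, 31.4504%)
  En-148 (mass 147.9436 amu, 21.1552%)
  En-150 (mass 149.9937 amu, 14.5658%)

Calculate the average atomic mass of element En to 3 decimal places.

Average mass = Σ (abundance × isotope mass) = 0.328286 × 145.9138 + 0.314504 × 146.9874 + 0.211552 × 147.9436 + 0.145658 × 149.9937
= 47.90146 + 46.22813 + 31.29776 + 21.84778 = 147.27513 amu

147.275 amu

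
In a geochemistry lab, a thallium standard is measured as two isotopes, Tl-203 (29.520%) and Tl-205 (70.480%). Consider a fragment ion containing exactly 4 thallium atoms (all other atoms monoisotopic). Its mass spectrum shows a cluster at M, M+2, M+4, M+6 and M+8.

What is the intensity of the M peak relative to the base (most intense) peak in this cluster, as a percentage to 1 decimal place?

1.8%

(0.29520 + 0.70480)^4 gives M 0.0076, M+2 0.0725, M+4 0.2597, M+6 0.4134, M+8 0.2468; the largest is M+6.
P(M+6) = C(4,3) × 0.29520^1 × 0.70480^3 = 4 × 0.2952 × 0.35010449 = 0.413403 (base)
P(M) = C(4,0) × 0.29520^4 × 0.70480^0 = 1 × 0.00759391 × 1.0000 = 0.007594
Relative intensity = 0.007594 / 0.413403 × 100 = 1.8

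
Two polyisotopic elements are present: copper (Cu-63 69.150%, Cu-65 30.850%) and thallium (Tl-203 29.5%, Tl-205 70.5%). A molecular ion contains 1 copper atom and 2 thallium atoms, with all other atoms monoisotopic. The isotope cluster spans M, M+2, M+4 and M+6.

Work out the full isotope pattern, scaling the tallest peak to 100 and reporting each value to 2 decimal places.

Copper pattern (n=1): 0.6915 : 0.3085
Thallium pattern (n=2): 0.087025 : 0.41595 : 0.497025
Convolve the two distributions (both contribute in 2-u steps):
  M: 0.6915×0.087025 = 0.060178
  M+2: 0.6915×0.41595 + 0.3085×0.087025 = 0.314477
  M+4: 0.6915×0.497025 + 0.3085×0.41595 = 0.472013
  M+6: 0.3085×0.497025 = 0.153332
Scale to base peak (0.472013) = 100: 12.75 : 66.62 : 100.00 : 32.48

12.75 : 66.62 : 100.00 : 32.48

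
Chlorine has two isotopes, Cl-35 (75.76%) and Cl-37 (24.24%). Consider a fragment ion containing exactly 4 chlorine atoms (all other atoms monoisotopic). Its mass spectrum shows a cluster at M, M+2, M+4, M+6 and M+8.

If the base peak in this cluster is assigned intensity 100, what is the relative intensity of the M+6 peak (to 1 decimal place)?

10.2

Binomial terms of (0.7576 + 0.2424)^4: M 0.3294, M+2 0.4216, M+4 0.2023, M+6 0.0432, M+8 0.0035 → M+2 is the base peak.
P(M+2) = C(4,1) × 0.7576^3 × 0.2424^1 = 4 × 0.4348304 × 0.2424 = 0.421612 (base)
P(M+6) = C(4,3) × 0.7576^1 × 0.2424^3 = 4 × 0.7576 × 0.01424288 = 0.043162
Relative intensity = 0.043162 / 0.421612 × 100 = 10.2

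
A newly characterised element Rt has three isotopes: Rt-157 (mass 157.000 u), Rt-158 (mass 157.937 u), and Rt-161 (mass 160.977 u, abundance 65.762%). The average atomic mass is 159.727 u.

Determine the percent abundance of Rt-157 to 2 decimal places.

The remaining 34.238% is split between Rt-157 (fraction x) and Rt-158 (fraction 0.34238 − x).
Substituting: 157.000x + 157.937(0.34238 − x) = 53.86530526
(157.000 − 157.937)x = -0.2091648  ⇒  x = 0.22323, y = 0.11915
Rt-157: 22.32%, Rt-158: 11.92%.

22.32%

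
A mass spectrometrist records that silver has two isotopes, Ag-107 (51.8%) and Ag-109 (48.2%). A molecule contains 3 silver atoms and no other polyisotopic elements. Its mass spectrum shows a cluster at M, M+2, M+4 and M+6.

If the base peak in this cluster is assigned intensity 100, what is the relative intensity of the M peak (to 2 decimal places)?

35.82

Binomial terms of (0.518 + 0.482)^3: M 0.1390, M+2 0.3880, M+4 0.3610, M+6 0.1120 → M+2 is the base peak.
P(M+2) = C(3,1) × 0.518^2 × 0.482^1 = 3 × 0.268324 × 0.4820 = 0.387997 (base)
P(M) = C(3,0) × 0.518^3 × 0.482^0 = 1 × 0.13899183 × 1.0000 = 0.138992
Relative intensity = 0.138992 / 0.387997 × 100 = 35.82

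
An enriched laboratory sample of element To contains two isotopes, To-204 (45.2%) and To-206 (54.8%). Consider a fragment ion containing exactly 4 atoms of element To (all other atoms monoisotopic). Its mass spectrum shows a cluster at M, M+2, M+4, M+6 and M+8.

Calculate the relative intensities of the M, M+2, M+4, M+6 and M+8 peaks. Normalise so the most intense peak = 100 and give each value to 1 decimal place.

11.3 : 55.0 : 100.0 : 80.8 : 24.5

The 4 To atoms are independent, so intensities follow the terms of (0.452 + 0.548)^4.
P(M) = 0.452^4 = 0.041740
P(M+2) = 4 × 0.452^3 × 0.548^1 = 0.202421
P(M+4) = 6 × 0.452^2 × 0.548^2 = 0.368120
P(M+6) = 4 × 0.452^1 × 0.548^3 = 0.297536
P(M+8) = 0.548^4 = 0.090182
The M+4 peak is largest (0.368120); scaling to 100 gives 11.3 : 55.0 : 100.0 : 80.8 : 24.5.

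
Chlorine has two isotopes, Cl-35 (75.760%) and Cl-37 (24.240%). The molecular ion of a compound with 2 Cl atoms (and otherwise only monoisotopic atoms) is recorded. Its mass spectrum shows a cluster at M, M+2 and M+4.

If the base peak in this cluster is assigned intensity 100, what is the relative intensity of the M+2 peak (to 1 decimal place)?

Term probabilities: M 0.5740, M+2 0.3673, M+4 0.0588. Base peak = M.
P(M) = C(2,0) × 0.75760^2 × 0.24240^0 = 1 × 0.57395776 × 1.0000 = 0.573958 (base)
P(M+2) = C(2,1) × 0.75760^1 × 0.24240^1 = 2 × 0.7576 × 0.2424 = 0.367284
Relative intensity = 0.367284 / 0.573958 × 100 = 64.0

64.0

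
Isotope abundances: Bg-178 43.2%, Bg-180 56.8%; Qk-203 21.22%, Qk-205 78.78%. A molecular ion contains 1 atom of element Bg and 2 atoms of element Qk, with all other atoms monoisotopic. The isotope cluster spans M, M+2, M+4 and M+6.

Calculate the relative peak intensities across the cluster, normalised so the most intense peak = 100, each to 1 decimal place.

Element Bg pattern (n=1): 0.4320 : 0.5680
Element Qk pattern (n=2): 0.04502884 : 0.33434232 : 0.62062884
Convolve the two distributions (both contribute in 2-u steps):
  M: 0.4320×0.04502884 = 0.019452
  M+2: 0.4320×0.33434232 + 0.5680×0.04502884 = 0.170012
  M+4: 0.4320×0.62062884 + 0.5680×0.33434232 = 0.458018
  M+6: 0.5680×0.62062884 = 0.352517
Scale to base peak (0.458018) = 100: 4.2 : 37.1 : 100.0 : 77.0

4.2 : 37.1 : 100.0 : 77.0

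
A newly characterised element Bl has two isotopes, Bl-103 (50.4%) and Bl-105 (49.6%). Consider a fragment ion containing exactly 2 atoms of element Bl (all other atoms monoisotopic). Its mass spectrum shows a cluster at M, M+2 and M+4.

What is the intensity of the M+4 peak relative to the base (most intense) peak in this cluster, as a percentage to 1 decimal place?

Term probabilities: M 0.2540, M+2 0.5000, M+4 0.2460. Base peak = M+2.
P(M+2) = C(2,1) × 0.504^1 × 0.496^1 = 2 × 0.5040 × 0.4960 = 0.499968 (base)
P(M+4) = C(2,2) × 0.504^0 × 0.496^2 = 1 × 1.0000 × 0.246016 = 0.246016
Relative intensity = 0.246016 / 0.499968 × 100 = 49.2

49.2%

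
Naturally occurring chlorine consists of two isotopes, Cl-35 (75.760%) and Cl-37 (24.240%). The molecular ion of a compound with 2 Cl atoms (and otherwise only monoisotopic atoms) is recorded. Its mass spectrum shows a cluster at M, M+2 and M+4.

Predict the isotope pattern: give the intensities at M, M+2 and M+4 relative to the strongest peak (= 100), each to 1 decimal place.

100.0 : 64.0 : 10.2

Each Cl atom is independently Cl-35 (p = 0.75760) or Cl-37 (q = 0.24240); the cluster is the binomial expansion (p + q)^2.
P(M) = 0.75760^2 = 0.573958
P(M+2) = 2 × 0.75760^1 × 0.24240^1 = 0.367284
P(M+4) = 0.24240^2 = 0.058758
The M peak is largest (0.573958); scaling to 100 gives 100.0 : 64.0 : 10.2.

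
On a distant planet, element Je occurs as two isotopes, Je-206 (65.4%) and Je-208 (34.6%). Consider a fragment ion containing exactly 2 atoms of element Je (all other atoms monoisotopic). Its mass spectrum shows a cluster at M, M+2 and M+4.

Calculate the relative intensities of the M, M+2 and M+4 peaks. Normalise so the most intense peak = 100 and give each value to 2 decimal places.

94.51 : 100.00 : 26.45

Each Je atom is independently Je-206 (p = 0.654) or Je-208 (q = 0.346); the cluster is the binomial expansion (p + q)^2.
P(M) = 0.654^2 = 0.427716
P(M+2) = 2 × 0.654^1 × 0.346^1 = 0.452568
P(M+4) = 0.346^2 = 0.119716
The M+2 peak is largest (0.452568); scaling to 100 gives 94.51 : 100.00 : 26.45.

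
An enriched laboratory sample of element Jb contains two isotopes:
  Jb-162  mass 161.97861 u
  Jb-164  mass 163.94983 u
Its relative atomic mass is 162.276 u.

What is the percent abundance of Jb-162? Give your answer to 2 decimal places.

84.91%

Let x be the fractional abundance of Jb-162; then Jb-164 has abundance 1 − x.
161.97861·x + 163.94983·(1 − x) = 162.276
(161.97861 − 163.94983)·x = 162.276 − 163.94983
x = -1.67383 / -1.97122 = 0.84913 → 84.91% Jb-162, 15.09% Jb-164.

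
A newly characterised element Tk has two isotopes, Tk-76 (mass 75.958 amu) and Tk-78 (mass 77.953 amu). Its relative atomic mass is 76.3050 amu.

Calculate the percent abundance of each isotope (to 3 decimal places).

With x = fraction of Tk-76 (so Tk-78 is 1 − x):
75.958·x + 77.953·(1 − x) = 76.3050
(75.958 − 77.953)·x = 76.3050 − 77.953
x = -1.6480 / -1.995 = 0.82607 → 82.607% Tk-76, 17.393% Tk-78.

Tk-76: 82.607%, Tk-78: 17.393%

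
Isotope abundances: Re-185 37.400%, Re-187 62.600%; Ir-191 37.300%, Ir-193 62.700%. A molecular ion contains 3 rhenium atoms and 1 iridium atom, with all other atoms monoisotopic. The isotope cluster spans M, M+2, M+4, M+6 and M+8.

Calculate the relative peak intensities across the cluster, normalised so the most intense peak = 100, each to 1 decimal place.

Rhenium pattern (n=3): 0.05231362 : 0.26268713 : 0.43968487 : 0.24531438
Iridium pattern (n=1): 0.3730 : 0.6270
Convolve the two distributions (both contribute in 2-u steps):
  M: 0.05231362×0.3730 = 0.019513
  M+2: 0.05231362×0.6270 + 0.26268713×0.3730 = 0.130783
  M+4: 0.26268713×0.6270 + 0.43968487×0.3730 = 0.328707
  M+6: 0.43968487×0.6270 + 0.24531438×0.3730 = 0.367185
  M+8: 0.24531438×0.6270 = 0.153812
Scale to base peak (0.367185) = 100: 5.3 : 35.6 : 89.5 : 100.0 : 41.9

5.3 : 35.6 : 89.5 : 100.0 : 41.9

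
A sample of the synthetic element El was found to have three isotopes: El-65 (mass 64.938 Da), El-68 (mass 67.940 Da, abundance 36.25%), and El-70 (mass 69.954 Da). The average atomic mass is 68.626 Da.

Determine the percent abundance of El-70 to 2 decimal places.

51.83%

The remaining 63.75% is split between El-65 (fraction x) and El-70 (fraction 0.6375 − x).
Substituting: 64.938x + 69.954(0.6375 − x) = 43.99775
(64.938 − 69.954)x = -0.597925  ⇒  x = 0.11920, y = 0.51830
El-65: 11.92%, El-70: 51.83%.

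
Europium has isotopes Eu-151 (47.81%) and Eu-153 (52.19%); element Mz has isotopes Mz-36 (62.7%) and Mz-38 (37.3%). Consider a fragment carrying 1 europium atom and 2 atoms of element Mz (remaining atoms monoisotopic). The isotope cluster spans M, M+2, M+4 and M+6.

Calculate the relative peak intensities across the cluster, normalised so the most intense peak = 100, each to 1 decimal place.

43.8 : 100.0 : 72.4 : 16.9

Europium pattern (n=1): 0.4781 : 0.5219
Element Mz pattern (n=2): 0.393129 : 0.467742 : 0.139129
Convolve the two distributions (both contribute in 2-u steps):
  M: 0.4781×0.393129 = 0.187955
  M+2: 0.4781×0.467742 + 0.5219×0.393129 = 0.428801
  M+4: 0.4781×0.139129 + 0.5219×0.467742 = 0.310632
  M+6: 0.5219×0.139129 = 0.072611
Scale to base peak (0.428801) = 100: 43.8 : 100.0 : 72.4 : 16.9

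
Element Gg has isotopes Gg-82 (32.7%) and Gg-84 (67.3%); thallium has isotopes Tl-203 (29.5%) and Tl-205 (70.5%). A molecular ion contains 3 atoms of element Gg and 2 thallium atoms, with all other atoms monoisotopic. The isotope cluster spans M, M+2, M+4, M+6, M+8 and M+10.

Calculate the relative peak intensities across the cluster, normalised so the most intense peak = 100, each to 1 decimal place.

Element Gg pattern (n=3): 0.03496578 : 0.21588965 : 0.44432335 : 0.30482122
Thallium pattern (n=2): 0.087025 : 0.41595 : 0.497025
Convolve the two distributions (both contribute in 2-u steps):
  M: 0.03496578×0.087025 = 0.003043
  M+2: 0.03496578×0.41595 + 0.21588965×0.087025 = 0.033332
  M+4: 0.03496578×0.497025 + 0.21588965×0.41595 + 0.44432335×0.087025 = 0.145845
  M+6: 0.21588965×0.497025 + 0.44432335×0.41595 + 0.30482122×0.087025 = 0.318646
  M+8: 0.44432335×0.497025 + 0.30482122×0.41595 = 0.347630
  M+10: 0.30482122×0.497025 = 0.151504
Scale to base peak (0.347630) = 100: 0.9 : 9.6 : 42.0 : 91.7 : 100.0 : 43.6

0.9 : 9.6 : 42.0 : 91.7 : 100.0 : 43.6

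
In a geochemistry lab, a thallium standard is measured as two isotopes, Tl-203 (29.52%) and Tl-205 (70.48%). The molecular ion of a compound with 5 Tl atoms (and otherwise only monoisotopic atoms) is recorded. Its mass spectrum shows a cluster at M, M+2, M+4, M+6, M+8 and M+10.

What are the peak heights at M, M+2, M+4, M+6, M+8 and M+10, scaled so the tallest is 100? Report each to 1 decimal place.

0.6 : 7.3 : 35.1 : 83.8 : 100.0 : 47.8

The 5 Tl atoms are independent, so intensities follow the terms of (0.2952 + 0.7048)^5.
P(M) = 0.2952^5 = 0.002242
P(M+2) = 5 × 0.2952^4 × 0.7048^1 = 0.026761
P(M+4) = 10 × 0.2952^3 × 0.7048^2 = 0.127785
P(M+6) = 10 × 0.2952^2 × 0.7048^3 = 0.305092
P(M+8) = 5 × 0.2952^1 × 0.7048^4 = 0.364208
P(M+10) = 0.7048^5 = 0.173912
The M+8 peak is largest (0.364208); scaling to 100 gives 0.6 : 7.3 : 35.1 : 83.8 : 100.0 : 47.8.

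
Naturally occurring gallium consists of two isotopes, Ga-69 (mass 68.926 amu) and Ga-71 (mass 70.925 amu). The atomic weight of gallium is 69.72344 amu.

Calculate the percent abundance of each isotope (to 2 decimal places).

Ga-69: 60.11%, Ga-71: 39.89%

Writing the weighted mean with unknown fraction x of Ga-69:
68.926·x + 70.925·(1 − x) = 69.72344
(68.926 − 70.925)·x = 69.72344 − 70.925
x = -1.20156 / -1.999 = 0.60108 → 60.11% Ga-69, 39.89% Ga-71.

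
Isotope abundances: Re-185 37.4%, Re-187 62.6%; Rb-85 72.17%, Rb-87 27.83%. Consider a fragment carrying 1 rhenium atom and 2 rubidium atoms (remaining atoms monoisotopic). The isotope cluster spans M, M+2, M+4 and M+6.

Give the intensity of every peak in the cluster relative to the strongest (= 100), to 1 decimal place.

40.9 : 100.0 : 58.9 : 10.2

Rhenium pattern (n=1): 0.3740 : 0.6260
Rubidium pattern (n=2): 0.52085089 : 0.40169822 : 0.07745089
Convolve the two distributions (both contribute in 2-u steps):
  M: 0.3740×0.52085089 = 0.194798
  M+2: 0.3740×0.40169822 + 0.6260×0.52085089 = 0.476288
  M+4: 0.3740×0.07745089 + 0.6260×0.40169822 = 0.280430
  M+6: 0.6260×0.07745089 = 0.048484
Scale to base peak (0.476288) = 100: 40.9 : 100.0 : 58.9 : 10.2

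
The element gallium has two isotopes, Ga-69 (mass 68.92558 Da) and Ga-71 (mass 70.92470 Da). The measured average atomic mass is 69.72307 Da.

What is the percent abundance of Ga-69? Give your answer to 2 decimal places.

60.11%

Writing the weighted mean with unknown fraction x of Ga-69:
68.92558·x + 70.92470·(1 − x) = 69.72307
(68.92558 − 70.92470)·x = 69.72307 − 70.92470
x = -1.20163 / -1.99912 = 0.60108 → 60.11% Ga-69, 39.89% Ga-71.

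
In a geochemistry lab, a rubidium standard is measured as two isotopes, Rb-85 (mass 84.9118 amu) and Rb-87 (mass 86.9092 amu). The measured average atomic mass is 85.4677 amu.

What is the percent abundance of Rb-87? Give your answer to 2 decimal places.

27.83%

Writing the weighted mean with unknown fraction x of Rb-85:
84.9118·x + 86.9092·(1 − x) = 85.4677
(84.9118 − 86.9092)·x = 85.4677 − 86.9092
x = -1.4415 / -1.9974 = 0.72169 → 72.17% Rb-85, 27.83% Rb-87.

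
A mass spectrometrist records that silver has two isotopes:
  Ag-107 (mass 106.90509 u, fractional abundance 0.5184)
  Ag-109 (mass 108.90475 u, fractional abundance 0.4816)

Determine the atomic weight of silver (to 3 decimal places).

Weight each isotope mass by its fractional abundance: 0.5184 × 106.90509 + 0.4816 × 108.90475
= 55.419599 + 52.448528 = 107.868127 u

107.868 u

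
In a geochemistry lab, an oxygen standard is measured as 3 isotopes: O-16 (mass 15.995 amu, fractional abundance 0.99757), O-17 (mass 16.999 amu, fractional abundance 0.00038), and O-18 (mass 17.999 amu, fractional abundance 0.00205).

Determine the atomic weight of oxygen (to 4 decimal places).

15.9995 amu

Average mass = Σ (abundance × isotope mass) = 0.99757 × 15.995 + 0.00038 × 16.999 + 0.00205 × 17.999
= 15.95613 + 0.00646 + 0.03690 = 15.99949 amu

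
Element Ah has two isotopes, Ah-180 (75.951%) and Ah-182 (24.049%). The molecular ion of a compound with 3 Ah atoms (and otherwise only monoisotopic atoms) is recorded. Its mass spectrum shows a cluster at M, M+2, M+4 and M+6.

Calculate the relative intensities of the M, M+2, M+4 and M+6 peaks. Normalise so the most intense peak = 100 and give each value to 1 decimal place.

The 3 Ah atoms are independent, so intensities follow the terms of (0.75951 + 0.24049)^3.
P(M) = 0.75951^3 = 0.438127
P(M+2) = 3 × 0.75951^2 × 0.24049^1 = 0.416184
P(M+4) = 3 × 0.75951^1 × 0.24049^2 = 0.131780
P(M+6) = 0.24049^3 = 0.013909
The M peak is largest (0.438127); scaling to 100 gives 100.0 : 95.0 : 30.1 : 3.2.

100.0 : 95.0 : 30.1 : 3.2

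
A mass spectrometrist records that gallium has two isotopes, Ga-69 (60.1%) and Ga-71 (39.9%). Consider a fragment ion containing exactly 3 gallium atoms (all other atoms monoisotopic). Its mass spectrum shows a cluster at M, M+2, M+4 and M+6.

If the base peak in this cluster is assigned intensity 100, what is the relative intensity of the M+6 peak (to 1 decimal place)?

Term probabilities: M 0.2171, M+2 0.4324, M+4 0.2870, M+6 0.0635. Base peak = M+2.
P(M+2) = C(3,1) × 0.601^2 × 0.399^1 = 3 × 0.361201 × 0.3990 = 0.432358 (base)
P(M+6) = C(3,3) × 0.601^0 × 0.399^3 = 1 × 1.0000 × 0.0635212 = 0.063521
Relative intensity = 0.063521 / 0.432358 × 100 = 14.7

14.7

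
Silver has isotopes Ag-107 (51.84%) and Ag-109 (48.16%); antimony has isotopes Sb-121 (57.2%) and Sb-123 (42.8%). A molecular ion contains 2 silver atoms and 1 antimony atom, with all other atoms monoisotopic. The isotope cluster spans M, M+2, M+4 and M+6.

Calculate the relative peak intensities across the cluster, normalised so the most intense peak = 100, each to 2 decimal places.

38.37 : 100.00 : 86.46 : 24.78

Silver pattern (n=2): 0.26873856 : 0.49932288 : 0.23193856
Antimony pattern (n=1): 0.5720 : 0.4280
Convolve the two distributions (both contribute in 2-u steps):
  M: 0.26873856×0.5720 = 0.153718
  M+2: 0.26873856×0.4280 + 0.49932288×0.5720 = 0.400633
  M+4: 0.49932288×0.4280 + 0.23193856×0.5720 = 0.346379
  M+6: 0.23193856×0.4280 = 0.099270
Scale to base peak (0.400633) = 100: 38.37 : 100.00 : 86.46 : 24.78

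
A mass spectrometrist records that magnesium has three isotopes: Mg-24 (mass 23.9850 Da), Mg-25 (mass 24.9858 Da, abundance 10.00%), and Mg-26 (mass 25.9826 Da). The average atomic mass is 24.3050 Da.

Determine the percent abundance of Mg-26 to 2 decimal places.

Let x and y be the fractions of Mg-24 and Mg-26. Then x + y = 1 − 0.1000 = 0.9000 and 23.9850x + 25.9826y = 24.3050 − 0.1000×24.9858 = 21.80642.
Substituting: 23.9850x + 25.9826(0.9000 − x) = 21.80642
(23.9850 − 25.9826)x = -1.57792  ⇒  x = 0.78991, y = 0.11009
Mg-24: 78.99%, Mg-26: 11.01%.

11.01%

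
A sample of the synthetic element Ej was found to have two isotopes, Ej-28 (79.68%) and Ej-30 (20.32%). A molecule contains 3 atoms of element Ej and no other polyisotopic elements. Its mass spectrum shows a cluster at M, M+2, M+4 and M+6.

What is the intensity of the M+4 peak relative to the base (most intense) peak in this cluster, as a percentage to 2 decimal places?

19.51%

Term probabilities: M 0.5059, M+2 0.3870, M+4 0.0987, M+6 0.0084. Base peak = M.
P(M) = C(3,0) × 0.7968^3 × 0.2032^0 = 1 × 0.50588054 × 1.0000 = 0.505881 (base)
P(M+4) = C(3,2) × 0.7968^1 × 0.2032^2 = 3 × 0.7968 × 0.04129024 = 0.098700
Relative intensity = 0.098700 / 0.505881 × 100 = 19.51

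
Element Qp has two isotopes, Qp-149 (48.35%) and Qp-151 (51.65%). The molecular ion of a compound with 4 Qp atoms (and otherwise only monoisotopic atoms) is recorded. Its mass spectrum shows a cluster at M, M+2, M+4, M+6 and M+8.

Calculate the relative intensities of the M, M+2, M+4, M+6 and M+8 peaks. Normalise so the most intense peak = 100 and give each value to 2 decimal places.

Each Qp atom is independently Qp-149 (p = 0.4835) or Qp-151 (q = 0.5165); the cluster is the binomial expansion (p + q)^4.
P(M) = 0.4835^4 = 0.054649
P(M+2) = 4 × 0.4835^3 × 0.5165^1 = 0.233518
P(M+4) = 6 × 0.4835^2 × 0.5165^2 = 0.374184
P(M+6) = 4 × 0.4835^1 × 0.5165^3 = 0.266482
P(M+8) = 0.5165^4 = 0.071167
The M+4 peak is largest (0.374184); scaling to 100 gives 14.60 : 62.41 : 100.00 : 71.22 : 19.02.

14.60 : 62.41 : 100.00 : 71.22 : 19.02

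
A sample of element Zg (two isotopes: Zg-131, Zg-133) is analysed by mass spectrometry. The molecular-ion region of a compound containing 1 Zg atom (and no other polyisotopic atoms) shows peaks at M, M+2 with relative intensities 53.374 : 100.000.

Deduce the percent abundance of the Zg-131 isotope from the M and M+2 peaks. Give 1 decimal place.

34.8%

If p is the fraction of Zg that is Zg-131, then I(M+2)/I(M) = [C(1,1)·p^0·(1−p)] / p^1 = 1·(1−p)/p = 100.000/53.374 = 1.8736
(1−p)/p = 1.8736/1 = 1.8736  ⇒  p = 1/(1 + 1.8736) = 0.3480
Zg-131: 34.8%, Zg-133: 65.2%.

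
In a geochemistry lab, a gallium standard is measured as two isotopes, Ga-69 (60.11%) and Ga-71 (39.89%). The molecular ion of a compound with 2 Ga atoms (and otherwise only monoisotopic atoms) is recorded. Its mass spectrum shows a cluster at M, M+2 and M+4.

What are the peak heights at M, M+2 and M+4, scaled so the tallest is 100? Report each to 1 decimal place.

The 2 Ga atoms are independent, so intensities follow the terms of (0.6011 + 0.3989)^2.
P(M) = 0.6011^2 = 0.361321
P(M+2) = 2 × 0.6011^1 × 0.3989^1 = 0.479558
P(M+4) = 0.3989^2 = 0.159121
The M+2 peak is largest (0.479558); scaling to 100 gives 75.3 : 100.0 : 33.2.

75.3 : 100.0 : 33.2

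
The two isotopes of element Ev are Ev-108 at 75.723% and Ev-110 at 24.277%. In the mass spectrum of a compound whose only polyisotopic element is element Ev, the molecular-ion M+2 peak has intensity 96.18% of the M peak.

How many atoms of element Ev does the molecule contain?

The M+2/M ratio from n Ev atoms is n · q/p = n · 0.24277/0.75723.
n = 0.9618 × 0.75723/0.24277 = 3.00 ≈ 3

3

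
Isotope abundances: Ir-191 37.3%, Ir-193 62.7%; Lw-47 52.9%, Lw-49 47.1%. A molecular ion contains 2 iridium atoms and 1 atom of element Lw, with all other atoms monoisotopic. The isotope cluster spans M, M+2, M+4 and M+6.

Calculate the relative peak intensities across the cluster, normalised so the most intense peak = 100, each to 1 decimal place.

Iridium pattern (n=2): 0.139129 : 0.467742 : 0.393129
Element Lw pattern (n=1): 0.5290 : 0.4710
Convolve the two distributions (both contribute in 2-u steps):
  M: 0.139129×0.5290 = 0.073599
  M+2: 0.139129×0.4710 + 0.467742×0.5290 = 0.312965
  M+4: 0.467742×0.4710 + 0.393129×0.5290 = 0.428272
  M+6: 0.393129×0.4710 = 0.185164
Scale to base peak (0.428272) = 100: 17.2 : 73.1 : 100.0 : 43.2

17.2 : 73.1 : 100.0 : 43.2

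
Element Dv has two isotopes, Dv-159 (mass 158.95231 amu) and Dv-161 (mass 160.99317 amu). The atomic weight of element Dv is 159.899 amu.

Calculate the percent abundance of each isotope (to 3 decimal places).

With x = fraction of Dv-159 (so Dv-161 is 1 − x):
158.95231·x + 160.99317·(1 − x) = 159.899
(158.95231 − 160.99317)·x = 159.899 − 160.99317
x = -1.09417 / -2.04086 = 0.53613 → 53.613% Dv-159, 46.387% Dv-161.

Dv-159: 53.613%, Dv-161: 46.387%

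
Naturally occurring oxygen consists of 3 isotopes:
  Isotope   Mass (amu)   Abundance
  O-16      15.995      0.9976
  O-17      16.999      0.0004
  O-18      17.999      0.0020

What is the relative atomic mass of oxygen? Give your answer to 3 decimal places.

The abundance-weighted mean is 0.9976 × 15.995 + 0.0004 × 16.999 + 0.0020 × 17.999
= 15.9566 + 0.0068 + 0.0360 = 15.9994 amu

15.999 amu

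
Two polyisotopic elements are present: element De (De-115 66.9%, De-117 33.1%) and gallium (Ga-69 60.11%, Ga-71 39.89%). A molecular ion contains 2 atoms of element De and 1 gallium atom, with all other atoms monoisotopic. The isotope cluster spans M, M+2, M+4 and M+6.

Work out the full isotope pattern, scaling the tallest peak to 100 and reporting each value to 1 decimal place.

Element De pattern (n=2): 0.447561 : 0.442878 : 0.109561
Gallium pattern (n=1): 0.6011 : 0.3989
Convolve the two distributions (both contribute in 2-u steps):
  M: 0.447561×0.6011 = 0.269029
  M+2: 0.447561×0.3989 + 0.442878×0.6011 = 0.444746
  M+4: 0.442878×0.3989 + 0.109561×0.6011 = 0.242521
  M+6: 0.109561×0.3989 = 0.043704
Scale to base peak (0.444746) = 100: 60.5 : 100.0 : 54.5 : 9.8

60.5 : 100.0 : 54.5 : 9.8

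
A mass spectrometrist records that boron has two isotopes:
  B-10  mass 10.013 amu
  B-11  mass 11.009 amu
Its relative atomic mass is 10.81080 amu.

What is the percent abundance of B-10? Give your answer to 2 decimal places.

Let x be the fractional abundance of B-10; then B-11 has abundance 1 − x.
10.013·x + 11.009·(1 − x) = 10.81080
(10.013 − 11.009)·x = 10.81080 − 11.009
x = -0.19820 / -0.996 = 0.19900 → 19.90% B-10, 80.10% B-11.

19.90%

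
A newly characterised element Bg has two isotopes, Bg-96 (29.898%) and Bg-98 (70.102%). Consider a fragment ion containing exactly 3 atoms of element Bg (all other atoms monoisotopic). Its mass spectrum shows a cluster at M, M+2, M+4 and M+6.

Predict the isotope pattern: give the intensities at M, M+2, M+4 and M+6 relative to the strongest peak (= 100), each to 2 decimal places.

6.06 : 42.65 : 100.00 : 78.16

Each Bg atom is independently Bg-96 (p = 0.29898) or Bg-98 (q = 0.70102); the cluster is the binomial expansion (p + q)^3.
P(M) = 0.29898^3 = 0.026726
P(M+2) = 3 × 0.29898^2 × 0.70102^1 = 0.187991
P(M+4) = 3 × 0.29898^1 × 0.70102^2 = 0.440782
P(M+6) = 0.70102^3 = 0.344502
The M+4 peak is largest (0.440782); scaling to 100 gives 6.06 : 42.65 : 100.00 : 78.16.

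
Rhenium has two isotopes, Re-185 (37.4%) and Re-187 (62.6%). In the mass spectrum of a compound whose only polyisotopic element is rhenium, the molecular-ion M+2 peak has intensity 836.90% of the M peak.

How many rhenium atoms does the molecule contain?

5

For n independent Re atoms, I(M+2)/I(M) = n · (abundance Re-187) / (abundance Re-185) = n · 0.626/0.374.
n = 8.3690 × 0.374/0.626 = 5.00 ≈ 5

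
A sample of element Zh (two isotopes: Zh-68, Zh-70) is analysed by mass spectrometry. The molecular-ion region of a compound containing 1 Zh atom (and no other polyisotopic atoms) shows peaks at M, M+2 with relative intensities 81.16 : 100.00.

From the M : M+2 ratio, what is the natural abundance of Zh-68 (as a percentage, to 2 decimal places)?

Write p for the Zh-68 fraction. I(M+2)/I(M) = [C(1,1)·p^0·(1−p)] / p^1 = 1·(1−p)/p = 100.00/81.16 = 1.2321
(1−p)/p = 1.2321/1 = 1.2321  ⇒  p = 1/(1 + 1.2321) = 0.4480
Zh-68: 44.80%, Zh-70: 55.20%.

44.80%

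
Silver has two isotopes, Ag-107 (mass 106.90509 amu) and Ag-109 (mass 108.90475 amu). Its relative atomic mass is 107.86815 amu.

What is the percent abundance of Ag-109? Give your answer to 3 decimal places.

48.161%

Writing the weighted mean with unknown fraction x of Ag-107:
106.90509·x + 108.90475·(1 − x) = 107.86815
(106.90509 − 108.90475)·x = 107.86815 − 108.90475
x = -1.03660 / -1.99966 = 0.51839 → 51.839% Ag-107, 48.161% Ag-109.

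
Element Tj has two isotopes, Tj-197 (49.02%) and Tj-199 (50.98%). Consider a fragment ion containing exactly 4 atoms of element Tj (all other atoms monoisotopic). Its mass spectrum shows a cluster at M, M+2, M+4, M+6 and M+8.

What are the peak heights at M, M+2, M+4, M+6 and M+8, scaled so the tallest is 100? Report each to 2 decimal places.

15.41 : 64.10 : 100.00 : 69.33 : 18.03

Expanding (0.4902 + 0.5098)^4:
P(M) = 0.4902^4 = 0.057742
P(M+2) = 4 × 0.4902^3 × 0.5098^1 = 0.240204
P(M+4) = 6 × 0.4902^2 × 0.5098^2 = 0.374712
P(M+6) = 4 × 0.4902^1 × 0.5098^3 = 0.259796
P(M+8) = 0.5098^4 = 0.067546
The M+4 peak is largest (0.374712); scaling to 100 gives 15.41 : 64.10 : 100.00 : 69.33 : 18.03.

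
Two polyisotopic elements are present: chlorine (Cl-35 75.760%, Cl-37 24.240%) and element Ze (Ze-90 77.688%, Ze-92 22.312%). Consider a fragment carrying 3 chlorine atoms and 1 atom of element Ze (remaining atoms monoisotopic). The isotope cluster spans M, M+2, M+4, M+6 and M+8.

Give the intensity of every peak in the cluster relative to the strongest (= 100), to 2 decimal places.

Chlorine pattern (n=3): 0.4348304 : 0.41738208 : 0.13354464 : 0.01424288
Element Ze pattern (n=1): 0.77688 : 0.22312
Convolve the two distributions (both contribute in 2-u steps):
  M: 0.4348304×0.77688 = 0.337811
  M+2: 0.4348304×0.22312 + 0.41738208×0.77688 = 0.421275
  M+4: 0.41738208×0.22312 + 0.13354464×0.77688 = 0.196874
  M+6: 0.13354464×0.22312 + 0.01424288×0.77688 = 0.040861
  M+8: 0.01424288×0.22312 = 0.003178
Scale to base peak (0.421275) = 100: 80.19 : 100.00 : 46.73 : 9.70 : 0.75

80.19 : 100.00 : 46.73 : 9.70 : 0.75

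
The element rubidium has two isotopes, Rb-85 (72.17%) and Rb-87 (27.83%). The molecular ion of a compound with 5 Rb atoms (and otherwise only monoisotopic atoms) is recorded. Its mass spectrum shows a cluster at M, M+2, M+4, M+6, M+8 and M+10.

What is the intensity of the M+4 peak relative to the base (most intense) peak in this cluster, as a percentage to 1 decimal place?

77.1%

(0.7217 + 0.2783)^5 gives M 0.1958, M+2 0.3775, M+4 0.2911, M+6 0.1123, M+8 0.0216, M+10 0.0017; the largest is M+2.
P(M+2) = C(5,1) × 0.7217^4 × 0.2783^1 = 5 × 0.27128565 × 0.2783 = 0.377494 (base)
P(M+4) = C(5,2) × 0.7217^3 × 0.2783^2 = 10 × 0.37589809 × 0.07745089 = 0.291136
Relative intensity = 0.291136 / 0.377494 × 100 = 77.1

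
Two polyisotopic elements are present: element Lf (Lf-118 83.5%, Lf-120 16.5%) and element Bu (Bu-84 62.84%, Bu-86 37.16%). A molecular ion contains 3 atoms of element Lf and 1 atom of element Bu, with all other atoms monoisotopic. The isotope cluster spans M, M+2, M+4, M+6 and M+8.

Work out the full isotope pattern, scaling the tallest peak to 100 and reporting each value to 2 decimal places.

84.45 : 100.00 : 39.50 : 6.50 : 0.39

Element Lf pattern (n=3): 0.58218287 : 0.34512638 : 0.06819863 : 0.00449213
Element Bu pattern (n=1): 0.6284 : 0.3716
Convolve the two distributions (both contribute in 2-u steps):
  M: 0.58218287×0.6284 = 0.365844
  M+2: 0.58218287×0.3716 + 0.34512638×0.6284 = 0.433217
  M+4: 0.34512638×0.3716 + 0.06819863×0.6284 = 0.171105
  M+6: 0.06819863×0.3716 + 0.00449213×0.6284 = 0.028165
  M+8: 0.00449213×0.3716 = 0.001669
Scale to base peak (0.433217) = 100: 84.45 : 100.00 : 39.50 : 6.50 : 0.39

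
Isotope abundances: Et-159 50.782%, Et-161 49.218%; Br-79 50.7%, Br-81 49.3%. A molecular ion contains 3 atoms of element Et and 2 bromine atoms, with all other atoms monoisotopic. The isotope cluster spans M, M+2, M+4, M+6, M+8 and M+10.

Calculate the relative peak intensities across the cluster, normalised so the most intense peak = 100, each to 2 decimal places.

Element Et pattern (n=3): 0.13095721 : 0.38077184 : 0.36904471 : 0.11922625
Bromine pattern (n=2): 0.257049 : 0.499902 : 0.243049
Convolve the two distributions (both contribute in 2-u steps):
  M: 0.13095721×0.257049 = 0.033662
  M+2: 0.13095721×0.499902 + 0.38077184×0.257049 = 0.163343
  M+4: 0.13095721×0.243049 + 0.38077184×0.499902 + 0.36904471×0.257049 = 0.317040
  M+6: 0.38077184×0.243049 + 0.36904471×0.499902 + 0.11922625×0.257049 = 0.307679
  M+8: 0.36904471×0.243049 + 0.11922625×0.499902 = 0.149297
  M+10: 0.11922625×0.243049 = 0.028978
Scale to base peak (0.317040) = 100: 10.62 : 51.52 : 100.00 : 97.05 : 47.09 : 9.14

10.62 : 51.52 : 100.00 : 97.05 : 47.09 : 9.14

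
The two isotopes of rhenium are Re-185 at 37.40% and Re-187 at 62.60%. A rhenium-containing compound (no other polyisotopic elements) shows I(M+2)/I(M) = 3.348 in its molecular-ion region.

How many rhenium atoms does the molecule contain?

2

The M+2/M ratio from n Re atoms is n · q/p = n · 0.6260/0.3740.
n = 3.348 × 0.3740/0.6260 = 2.00 ≈ 2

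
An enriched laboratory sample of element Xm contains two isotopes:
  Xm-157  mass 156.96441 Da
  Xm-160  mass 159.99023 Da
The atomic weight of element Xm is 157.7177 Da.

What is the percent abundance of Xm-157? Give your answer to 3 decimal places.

75.105%

With x = fraction of Xm-157 (so Xm-160 is 1 − x):
156.96441·x + 159.99023·(1 − x) = 157.7177
(156.96441 − 159.99023)·x = 157.7177 − 159.99023
x = -2.27253 / -3.02582 = 0.75105 → 75.105% Xm-157, 24.895% Xm-160.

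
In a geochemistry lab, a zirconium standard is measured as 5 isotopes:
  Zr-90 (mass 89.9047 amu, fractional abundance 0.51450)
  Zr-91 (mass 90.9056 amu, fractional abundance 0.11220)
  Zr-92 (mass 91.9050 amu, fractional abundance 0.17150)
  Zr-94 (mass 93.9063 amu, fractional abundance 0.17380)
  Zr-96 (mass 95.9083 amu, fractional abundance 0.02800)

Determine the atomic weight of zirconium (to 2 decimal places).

91.22 amu

Average mass = Σ (abundance × isotope mass) = 0.51450 × 89.9047 + 0.11220 × 90.9056 + 0.17150 × 91.9050 + 0.17380 × 93.9063 + 0.02800 × 95.9083
= 46.25597 + 10.19961 + 15.76171 + 16.32091 + 2.68543 = 91.22363 amu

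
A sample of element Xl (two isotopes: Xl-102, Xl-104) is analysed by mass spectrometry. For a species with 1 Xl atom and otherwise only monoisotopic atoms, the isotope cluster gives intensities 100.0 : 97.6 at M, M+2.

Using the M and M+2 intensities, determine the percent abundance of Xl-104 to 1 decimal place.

Let p = fractional abundance of Xl-102. I(M+2)/I(M) = [C(1,1)·p^0·(1−p)] / p^1 = 1·(1−p)/p = 97.6/100.0 = 0.9760
(1−p)/p = 0.9760/1 = 0.9760  ⇒  p = 1/(1 + 0.9760) = 0.5061
Xl-102: 50.6%, Xl-104: 49.4%.

49.4%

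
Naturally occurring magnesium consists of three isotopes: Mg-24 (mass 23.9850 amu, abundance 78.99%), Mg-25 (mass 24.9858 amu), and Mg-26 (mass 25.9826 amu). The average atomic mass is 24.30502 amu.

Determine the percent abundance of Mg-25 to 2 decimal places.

10.00%

The remaining 21.01% is split between Mg-25 (fraction x) and Mg-26 (fraction 0.2101 − x).
Substituting: 24.9858x + 25.9826(0.2101 − x) = 5.3592685
(24.9858 − 25.9826)x = -0.09967576  ⇒  x = 0.10000, y = 0.11010
Mg-25: 10.00%, Mg-26: 11.01%.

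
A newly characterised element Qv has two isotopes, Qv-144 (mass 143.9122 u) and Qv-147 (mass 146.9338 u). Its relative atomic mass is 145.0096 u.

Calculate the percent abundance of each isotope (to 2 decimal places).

Qv-144: 63.68%, Qv-147: 36.32%

Writing the weighted mean with unknown fraction x of Qv-144:
143.9122·x + 146.9338·(1 − x) = 145.0096
(143.9122 − 146.9338)·x = 145.0096 − 146.9338
x = -1.9242 / -3.0216 = 0.63681 → 63.68% Qv-144, 36.32% Qv-147.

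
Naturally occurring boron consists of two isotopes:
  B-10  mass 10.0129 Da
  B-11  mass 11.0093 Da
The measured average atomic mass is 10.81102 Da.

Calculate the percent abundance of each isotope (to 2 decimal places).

B-10: 19.90%, B-11: 80.10%

Let x be the fractional abundance of B-10; then B-11 has abundance 1 − x.
10.0129·x + 11.0093·(1 − x) = 10.81102
(10.0129 − 11.0093)·x = 10.81102 − 11.0093
x = -0.19828 / -0.9964 = 0.19900 → 19.90% B-10, 80.10% B-11.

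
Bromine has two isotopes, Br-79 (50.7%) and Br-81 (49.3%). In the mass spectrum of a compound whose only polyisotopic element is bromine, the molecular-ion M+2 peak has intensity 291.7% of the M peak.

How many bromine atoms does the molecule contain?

3

With n Br atoms, P(M+2)/P(M) = C(n,1)·p^(n−1)q / p^n = n·q/p = n · 0.493/0.507.
n = 2.917 × 0.507/0.493 = 3.00 ≈ 3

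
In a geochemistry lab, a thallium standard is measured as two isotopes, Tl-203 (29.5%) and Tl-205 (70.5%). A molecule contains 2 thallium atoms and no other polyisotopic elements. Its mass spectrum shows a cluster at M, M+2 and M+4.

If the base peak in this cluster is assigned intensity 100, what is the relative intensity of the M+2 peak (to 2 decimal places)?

83.69

Binomial terms of (0.295 + 0.705)^2: M 0.0870, M+2 0.4160, M+4 0.4970 → M+4 is the base peak.
P(M+4) = C(2,2) × 0.295^0 × 0.705^2 = 1 × 1.0000 × 0.497025 = 0.497025 (base)
P(M+2) = C(2,1) × 0.295^1 × 0.705^1 = 2 × 0.2950 × 0.7050 = 0.415950
Relative intensity = 0.415950 / 0.497025 × 100 = 83.69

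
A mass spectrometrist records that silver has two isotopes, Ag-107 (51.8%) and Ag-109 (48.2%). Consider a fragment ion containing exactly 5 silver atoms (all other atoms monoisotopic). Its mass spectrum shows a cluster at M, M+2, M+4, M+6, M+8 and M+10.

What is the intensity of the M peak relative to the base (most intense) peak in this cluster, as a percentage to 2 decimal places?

(0.518 + 0.482)^5 gives M 0.0373, M+2 0.1735, M+4 0.3229, M+6 0.3005, M+8 0.1398, M+10 0.0260; the largest is M+4.
P(M+4) = C(5,2) × 0.518^3 × 0.482^2 = 10 × 0.13899183 × 0.232324 = 0.322911 (base)
P(M) = C(5,0) × 0.518^5 × 0.482^0 = 1 × 0.03729484 × 1.0000 = 0.037295
Relative intensity = 0.037295 / 0.322911 × 100 = 11.55

11.55%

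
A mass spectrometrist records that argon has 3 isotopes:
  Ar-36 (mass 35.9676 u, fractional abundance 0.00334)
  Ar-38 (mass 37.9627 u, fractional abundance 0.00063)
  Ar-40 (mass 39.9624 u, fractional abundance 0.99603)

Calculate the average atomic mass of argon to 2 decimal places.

39.95 u

The abundance-weighted mean is 0.00334 × 35.9676 + 0.00063 × 37.9627 + 0.99603 × 39.9624
= 0.12013 + 0.02392 + 39.80375 = 39.94780 u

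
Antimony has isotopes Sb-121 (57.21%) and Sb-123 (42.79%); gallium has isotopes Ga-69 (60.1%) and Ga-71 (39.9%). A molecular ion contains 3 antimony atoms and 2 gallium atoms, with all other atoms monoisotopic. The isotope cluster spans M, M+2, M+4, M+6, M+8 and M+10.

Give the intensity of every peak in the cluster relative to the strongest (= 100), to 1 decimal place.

Antimony pattern (n=3): 0.18724742 : 0.42015297 : 0.3142518 : 0.07834781
Gallium pattern (n=2): 0.361201 : 0.479598 : 0.159201
Convolve the two distributions (both contribute in 2-u steps):
  M: 0.18724742×0.361201 = 0.067634
  M+2: 0.18724742×0.479598 + 0.42015297×0.361201 = 0.241563
  M+4: 0.18724742×0.159201 + 0.42015297×0.479598 + 0.3142518×0.361201 = 0.344823
  M+6: 0.42015297×0.159201 + 0.3142518×0.479598 + 0.07834781×0.361201 = 0.245903
  M+8: 0.3142518×0.159201 + 0.07834781×0.479598 = 0.087605
  M+10: 0.07834781×0.159201 = 0.012473
Scale to base peak (0.344823) = 100: 19.6 : 70.1 : 100.0 : 71.3 : 25.4 : 3.6

19.6 : 70.1 : 100.0 : 71.3 : 25.4 : 3.6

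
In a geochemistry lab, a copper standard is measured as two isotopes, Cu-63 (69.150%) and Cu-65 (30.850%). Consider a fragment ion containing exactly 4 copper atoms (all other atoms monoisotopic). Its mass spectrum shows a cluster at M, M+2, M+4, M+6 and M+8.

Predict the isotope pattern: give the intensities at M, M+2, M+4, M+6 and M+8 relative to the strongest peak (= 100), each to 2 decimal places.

Expanding (0.69150 + 0.30850)^4:
P(M) = 0.69150^4 = 0.228649
P(M+2) = 4 × 0.69150^3 × 0.30850^1 = 0.408030
P(M+4) = 6 × 0.69150^2 × 0.30850^2 = 0.273052
P(M+6) = 4 × 0.69150^1 × 0.30850^3 = 0.081212
P(M+8) = 0.30850^4 = 0.009058
The M+2 peak is largest (0.408030); scaling to 100 gives 56.04 : 100.00 : 66.92 : 19.90 : 2.22.

56.04 : 100.00 : 66.92 : 19.90 : 2.22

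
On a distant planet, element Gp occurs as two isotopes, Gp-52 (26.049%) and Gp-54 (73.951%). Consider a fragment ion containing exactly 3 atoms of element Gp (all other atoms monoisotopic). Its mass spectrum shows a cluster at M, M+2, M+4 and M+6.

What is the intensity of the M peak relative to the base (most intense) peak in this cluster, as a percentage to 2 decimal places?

Term probabilities: M 0.0177, M+2 0.1505, M+4 0.4274, M+6 0.4044. Base peak = M+4.
P(M+4) = C(3,2) × 0.26049^1 × 0.73951^2 = 3 × 0.26049 × 0.54687504 = 0.427366 (base)
P(M) = C(3,0) × 0.26049^3 × 0.73951^0 = 1 × 0.01767556 × 1.0000 = 0.017676
Relative intensity = 0.017676 / 0.427366 × 100 = 4.14

4.14%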